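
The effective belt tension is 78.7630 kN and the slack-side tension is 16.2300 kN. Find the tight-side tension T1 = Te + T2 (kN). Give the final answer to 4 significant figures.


T1 = Te + T2 = 78.7630 + 16.2300
T1 = 94.99 kN


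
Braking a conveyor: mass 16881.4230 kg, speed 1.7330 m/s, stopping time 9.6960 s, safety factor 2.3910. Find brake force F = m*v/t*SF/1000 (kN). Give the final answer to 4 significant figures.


F = 16881.4230 * 1.7330 / 9.6960 * 2.3910 / 1000
F = 7.214 kN


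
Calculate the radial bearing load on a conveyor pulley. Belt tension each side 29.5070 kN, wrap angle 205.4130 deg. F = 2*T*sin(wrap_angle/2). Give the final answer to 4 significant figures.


F = 2 * 29.5070 * sin(205.4130/2 deg)
F = 57.57 kN


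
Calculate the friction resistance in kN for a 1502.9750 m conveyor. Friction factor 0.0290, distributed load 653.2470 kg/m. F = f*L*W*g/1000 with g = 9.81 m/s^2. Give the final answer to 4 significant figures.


F = 0.0290 * 1502.9750 * 653.2470 * 9.81 / 1000
F = 279.3 kN


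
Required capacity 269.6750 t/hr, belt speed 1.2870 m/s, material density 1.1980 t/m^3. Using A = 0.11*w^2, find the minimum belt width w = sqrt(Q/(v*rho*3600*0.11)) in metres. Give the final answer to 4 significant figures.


A_req = 269.6750 / (1.2870 * 1.1980 * 3600) = 0.0485851 m^2
w = sqrt(0.0485851 / 0.11)
w = 0.6646 m


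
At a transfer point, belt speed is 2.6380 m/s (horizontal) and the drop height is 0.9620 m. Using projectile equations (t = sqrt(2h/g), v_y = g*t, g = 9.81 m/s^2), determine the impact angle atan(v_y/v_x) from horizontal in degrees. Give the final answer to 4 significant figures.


t = sqrt(2*0.9620/9.81) = 0.442862 s
v_y = 9.81 * 0.442862 = 4.34448 m/s
angle = atan(4.34448 / 2.6380) = 58.73 deg


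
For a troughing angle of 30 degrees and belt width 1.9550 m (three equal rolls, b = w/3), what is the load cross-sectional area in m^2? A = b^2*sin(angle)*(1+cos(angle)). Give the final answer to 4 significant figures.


b = 1.9550/3 = 0.651667 m
A = 0.651667^2 * sin(30 deg) * (1 + cos(30 deg))
A = 0.3962 m^2


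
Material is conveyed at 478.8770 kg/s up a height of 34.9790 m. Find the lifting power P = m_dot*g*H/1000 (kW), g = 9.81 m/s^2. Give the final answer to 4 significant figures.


P = 478.8770 * 9.81 * 34.9790 / 1000
P = 164.3 kW


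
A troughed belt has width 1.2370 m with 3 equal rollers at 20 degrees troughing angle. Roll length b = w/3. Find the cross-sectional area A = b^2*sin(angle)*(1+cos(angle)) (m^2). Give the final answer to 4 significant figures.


b = 1.2370/3 = 0.412333 m
A = 0.412333^2 * sin(20 deg) * (1 + cos(20 deg))
A = 0.1128 m^2


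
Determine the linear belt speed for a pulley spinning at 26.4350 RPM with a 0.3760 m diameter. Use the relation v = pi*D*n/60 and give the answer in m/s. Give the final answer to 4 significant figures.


v = pi * 0.3760 * 26.4350 / 60
v = 0.5204 m/s


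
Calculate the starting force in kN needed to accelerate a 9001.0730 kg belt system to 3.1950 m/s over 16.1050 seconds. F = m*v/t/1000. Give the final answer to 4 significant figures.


F = 9001.0730 * 3.1950 / 16.1050 / 1000
F = 1.786 kN


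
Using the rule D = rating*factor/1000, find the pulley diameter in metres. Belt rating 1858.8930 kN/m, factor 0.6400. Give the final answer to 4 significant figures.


D = 1858.8930 * 0.6400 / 1000
D = 1.190 m


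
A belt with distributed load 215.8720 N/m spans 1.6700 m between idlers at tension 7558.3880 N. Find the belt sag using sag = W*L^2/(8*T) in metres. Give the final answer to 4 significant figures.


sag = 215.8720 * 1.6700^2 / (8 * 7558.3880)
sag = 0.009957 m


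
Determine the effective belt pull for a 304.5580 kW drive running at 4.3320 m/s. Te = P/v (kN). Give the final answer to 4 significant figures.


Te = P / v = 304.5580 / 4.3320
Te = 70.30 kN


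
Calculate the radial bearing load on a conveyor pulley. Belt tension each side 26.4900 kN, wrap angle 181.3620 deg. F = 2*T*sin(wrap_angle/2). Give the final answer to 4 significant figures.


F = 2 * 26.4900 * sin(181.3620/2 deg)
F = 52.98 kN


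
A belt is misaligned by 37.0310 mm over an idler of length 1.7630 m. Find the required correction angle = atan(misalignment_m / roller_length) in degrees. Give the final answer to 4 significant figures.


misalign_m = 37.0310 / 1000 = 0.037031 m
angle = atan(0.037031 / 1.7630)
angle = 1.203 deg


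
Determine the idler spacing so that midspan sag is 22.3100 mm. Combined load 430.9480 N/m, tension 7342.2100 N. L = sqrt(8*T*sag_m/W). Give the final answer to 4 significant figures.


sag = 22.3100/1000 = 0.022310 m
L = sqrt(8 * 7342.2100 * 0.022310 / 430.9480)
L = 1.744 m


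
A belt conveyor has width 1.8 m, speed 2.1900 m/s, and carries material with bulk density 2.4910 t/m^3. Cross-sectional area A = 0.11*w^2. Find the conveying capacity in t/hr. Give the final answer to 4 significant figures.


A = 0.11 * 1.8^2 = 0.3564 m^2
C = 0.3564 * 2.1900 * 2.4910 * 3600
C = 6999 t/hr


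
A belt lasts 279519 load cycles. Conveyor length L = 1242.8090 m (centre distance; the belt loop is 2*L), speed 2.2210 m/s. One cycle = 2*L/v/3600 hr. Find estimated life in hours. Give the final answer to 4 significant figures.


cycle_time = 2 * 1242.8090 / 2.2210 / 3600 = 0.310873 hr
life = 279519 * 0.310873 = 86890 hours


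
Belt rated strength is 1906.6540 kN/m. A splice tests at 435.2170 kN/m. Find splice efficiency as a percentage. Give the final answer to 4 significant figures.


Eff = 435.2170 / 1906.6540 * 100
Eff = 22.83 %


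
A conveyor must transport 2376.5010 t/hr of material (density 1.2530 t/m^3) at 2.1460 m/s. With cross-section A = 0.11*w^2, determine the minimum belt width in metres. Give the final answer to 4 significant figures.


A_req = 2376.5010 / (2.1460 * 1.2530 * 3600) = 0.245502 m^2
w = sqrt(0.245502 / 0.11)
w = 1.494 m


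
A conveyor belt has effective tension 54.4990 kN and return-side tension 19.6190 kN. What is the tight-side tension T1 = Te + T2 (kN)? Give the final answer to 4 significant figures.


T1 = Te + T2 = 54.4990 + 19.6190
T1 = 74.12 kN


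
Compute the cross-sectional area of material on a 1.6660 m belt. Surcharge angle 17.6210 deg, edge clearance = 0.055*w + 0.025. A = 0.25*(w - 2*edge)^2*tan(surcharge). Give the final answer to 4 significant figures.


edge = 0.055*1.6660 + 0.025 = 0.11663 m
ew = 1.6660 - 2*0.11663 = 1.43274 m
A = 0.25 * 1.43274^2 * tan(17.6210 deg)
A = 0.1630 m^2


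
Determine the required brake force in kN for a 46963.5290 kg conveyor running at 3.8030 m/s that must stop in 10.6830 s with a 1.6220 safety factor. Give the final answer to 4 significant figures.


F = 46963.5290 * 3.8030 / 10.6830 * 1.6220 / 1000
F = 27.12 kN


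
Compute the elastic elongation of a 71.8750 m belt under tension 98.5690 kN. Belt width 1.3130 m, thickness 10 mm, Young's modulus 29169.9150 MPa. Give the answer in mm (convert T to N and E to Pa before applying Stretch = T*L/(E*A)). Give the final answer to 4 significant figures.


A = 1.3130 * 0.01 = 0.01313 m^2
Stretch = 98.5690*1000 * 71.8750 / (29169.9150e6 * 0.01313) * 1000
Stretch = 18.50 mm


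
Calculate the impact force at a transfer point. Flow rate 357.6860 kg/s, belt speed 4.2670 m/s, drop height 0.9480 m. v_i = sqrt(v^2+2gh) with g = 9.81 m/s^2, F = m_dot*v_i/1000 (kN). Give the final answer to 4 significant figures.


v_i = sqrt(4.2670^2 + 2*9.81*0.9480) = 6.06688 m/s
F = 357.6860 * 6.06688 / 1000
F = 2.170 kN


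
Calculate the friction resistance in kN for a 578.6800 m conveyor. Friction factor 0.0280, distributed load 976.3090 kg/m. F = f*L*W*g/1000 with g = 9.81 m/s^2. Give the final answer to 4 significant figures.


F = 0.0280 * 578.6800 * 976.3090 * 9.81 / 1000
F = 155.2 kN


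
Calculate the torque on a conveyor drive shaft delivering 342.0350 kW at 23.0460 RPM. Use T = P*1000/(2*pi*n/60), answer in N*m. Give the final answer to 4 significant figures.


omega = 2*pi*23.0460/60 = 2.41337 rad/s
T = 342.0350*1000 / 2.41337
T = 141700 N*m


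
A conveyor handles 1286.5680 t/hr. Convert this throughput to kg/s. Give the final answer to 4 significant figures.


m_dot = 1286.5680 * 1000 / 3600
m_dot = 357.4 kg/s


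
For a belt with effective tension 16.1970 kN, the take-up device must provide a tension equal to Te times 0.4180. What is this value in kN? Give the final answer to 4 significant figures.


T_tu = 16.1970 * 0.4180
T_tu = 6.770 kN


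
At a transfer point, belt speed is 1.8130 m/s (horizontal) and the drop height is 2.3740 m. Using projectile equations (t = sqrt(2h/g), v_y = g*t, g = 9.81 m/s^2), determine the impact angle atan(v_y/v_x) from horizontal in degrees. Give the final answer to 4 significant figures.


t = sqrt(2*2.3740/9.81) = 0.695698 s
v_y = 9.81 * 0.695698 = 6.8248 m/s
angle = atan(6.8248 / 1.8130) = 75.12 deg


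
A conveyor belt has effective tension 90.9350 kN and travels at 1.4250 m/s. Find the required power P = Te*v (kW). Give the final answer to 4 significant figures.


P = Te * v = 90.9350 * 1.4250
P = 129.6 kW


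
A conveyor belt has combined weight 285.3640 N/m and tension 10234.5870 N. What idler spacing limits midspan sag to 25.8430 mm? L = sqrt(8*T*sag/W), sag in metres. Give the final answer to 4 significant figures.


sag = 25.8430/1000 = 0.025843 m
L = sqrt(8 * 10234.5870 * 0.025843 / 285.3640)
L = 2.723 m


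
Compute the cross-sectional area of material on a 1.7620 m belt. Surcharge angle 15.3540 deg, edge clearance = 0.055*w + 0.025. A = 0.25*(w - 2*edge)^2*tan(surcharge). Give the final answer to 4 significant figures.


edge = 0.055*1.7620 + 0.025 = 0.12191 m
ew = 1.7620 - 2*0.12191 = 1.51818 m
A = 0.25 * 1.51818^2 * tan(15.3540 deg)
A = 0.1582 m^2


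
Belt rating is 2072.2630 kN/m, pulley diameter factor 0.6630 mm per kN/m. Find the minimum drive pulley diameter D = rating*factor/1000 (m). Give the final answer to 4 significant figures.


D = 2072.2630 * 0.6630 / 1000
D = 1.374 m


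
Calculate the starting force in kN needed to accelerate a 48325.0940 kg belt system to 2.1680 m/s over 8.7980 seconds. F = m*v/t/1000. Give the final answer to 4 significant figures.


F = 48325.0940 * 2.1680 / 8.7980 / 1000
F = 11.91 kN


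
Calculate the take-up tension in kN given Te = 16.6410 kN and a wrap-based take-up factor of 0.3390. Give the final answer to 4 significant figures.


T_tu = 16.6410 * 0.3390
T_tu = 5.641 kN


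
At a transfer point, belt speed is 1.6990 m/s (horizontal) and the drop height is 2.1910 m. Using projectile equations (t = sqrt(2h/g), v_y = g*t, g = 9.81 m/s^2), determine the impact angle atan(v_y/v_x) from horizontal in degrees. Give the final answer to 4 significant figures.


t = sqrt(2*2.1910/9.81) = 0.668347 s
v_y = 9.81 * 0.668347 = 6.55648 m/s
angle = atan(6.55648 / 1.6990) = 75.47 deg


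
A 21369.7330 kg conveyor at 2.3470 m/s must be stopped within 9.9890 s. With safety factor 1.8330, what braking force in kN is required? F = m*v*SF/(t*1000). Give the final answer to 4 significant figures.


F = 21369.7330 * 2.3470 / 9.9890 * 1.8330 / 1000
F = 9.203 kN


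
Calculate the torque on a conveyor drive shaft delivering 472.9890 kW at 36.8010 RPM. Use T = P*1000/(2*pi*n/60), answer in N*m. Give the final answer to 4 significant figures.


omega = 2*pi*36.8010/60 = 3.85379 rad/s
T = 472.9890*1000 / 3.85379
T = 122700 N*m


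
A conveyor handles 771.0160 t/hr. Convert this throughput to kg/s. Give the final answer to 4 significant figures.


m_dot = 771.0160 * 1000 / 3600
m_dot = 214.2 kg/s


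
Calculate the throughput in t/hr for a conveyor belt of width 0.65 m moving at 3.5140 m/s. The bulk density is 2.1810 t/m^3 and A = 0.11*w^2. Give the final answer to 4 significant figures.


A = 0.11 * 0.65^2 = 0.046475 m^2
C = 0.046475 * 3.5140 * 2.1810 * 3600
C = 1282 t/hr


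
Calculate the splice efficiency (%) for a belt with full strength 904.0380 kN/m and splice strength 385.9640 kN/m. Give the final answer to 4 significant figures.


Eff = 385.9640 / 904.0380 * 100
Eff = 42.69 %


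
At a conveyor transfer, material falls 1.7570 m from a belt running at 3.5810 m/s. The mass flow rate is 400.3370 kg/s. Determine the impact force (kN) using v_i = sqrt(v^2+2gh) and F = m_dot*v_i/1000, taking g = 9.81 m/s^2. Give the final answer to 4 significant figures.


v_i = sqrt(3.5810^2 + 2*9.81*1.7570) = 6.8772 m/s
F = 400.3370 * 6.8772 / 1000
F = 2.753 kN


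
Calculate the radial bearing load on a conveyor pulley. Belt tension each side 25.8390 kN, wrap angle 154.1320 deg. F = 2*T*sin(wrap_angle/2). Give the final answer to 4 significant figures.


F = 2 * 25.8390 * sin(154.1320/2 deg)
F = 50.37 kN


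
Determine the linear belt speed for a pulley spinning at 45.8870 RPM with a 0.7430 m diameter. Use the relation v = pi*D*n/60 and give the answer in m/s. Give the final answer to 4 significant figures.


v = pi * 0.7430 * 45.8870 / 60
v = 1.785 m/s


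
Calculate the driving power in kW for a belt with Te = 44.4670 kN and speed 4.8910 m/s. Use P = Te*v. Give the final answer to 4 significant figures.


P = Te * v = 44.4670 * 4.8910
P = 217.5 kW


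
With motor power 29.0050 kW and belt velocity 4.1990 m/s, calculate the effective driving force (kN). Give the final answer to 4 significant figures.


Te = P / v = 29.0050 / 4.1990
Te = 6.908 kN


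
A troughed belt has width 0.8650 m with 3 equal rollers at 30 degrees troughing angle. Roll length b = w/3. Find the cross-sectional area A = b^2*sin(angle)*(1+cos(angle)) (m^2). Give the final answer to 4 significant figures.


b = 0.8650/3 = 0.288333 m
A = 0.288333^2 * sin(30 deg) * (1 + cos(30 deg))
A = 0.07757 m^2


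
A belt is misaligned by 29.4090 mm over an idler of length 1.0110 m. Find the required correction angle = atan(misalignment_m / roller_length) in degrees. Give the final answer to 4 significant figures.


misalign_m = 29.4090 / 1000 = 0.029409 m
angle = atan(0.029409 / 1.0110)
angle = 1.666 deg


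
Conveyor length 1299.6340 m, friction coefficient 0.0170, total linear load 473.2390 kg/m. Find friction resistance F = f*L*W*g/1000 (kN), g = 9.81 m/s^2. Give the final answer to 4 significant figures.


F = 0.0170 * 1299.6340 * 473.2390 * 9.81 / 1000
F = 102.6 kN


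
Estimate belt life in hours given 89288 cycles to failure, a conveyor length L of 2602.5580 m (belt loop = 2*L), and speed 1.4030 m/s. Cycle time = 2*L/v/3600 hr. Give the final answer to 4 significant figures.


cycle_time = 2 * 2602.5580 / 1.4030 / 3600 = 1.03055 hr
life = 89288 * 1.03055 = 92020 hours


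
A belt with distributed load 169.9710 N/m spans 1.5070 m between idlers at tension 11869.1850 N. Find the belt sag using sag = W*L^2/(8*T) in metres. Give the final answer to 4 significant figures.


sag = 169.9710 * 1.5070^2 / (8 * 11869.1850)
sag = 0.004065 m


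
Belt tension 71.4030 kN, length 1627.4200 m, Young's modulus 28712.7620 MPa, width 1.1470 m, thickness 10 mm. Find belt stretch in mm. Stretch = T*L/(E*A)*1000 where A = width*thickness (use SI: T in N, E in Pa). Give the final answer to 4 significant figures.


A = 1.1470 * 0.01 = 0.01147 m^2
Stretch = 71.4030*1000 * 1627.4200 / (28712.7620e6 * 0.01147) * 1000
Stretch = 352.8 mm


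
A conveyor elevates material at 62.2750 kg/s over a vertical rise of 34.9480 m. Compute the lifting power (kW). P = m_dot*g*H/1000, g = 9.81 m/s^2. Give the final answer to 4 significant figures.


P = 62.2750 * 9.81 * 34.9480 / 1000
P = 21.35 kW


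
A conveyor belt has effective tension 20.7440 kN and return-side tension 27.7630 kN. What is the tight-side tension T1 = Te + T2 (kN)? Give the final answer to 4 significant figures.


T1 = Te + T2 = 20.7440 + 27.7630
T1 = 48.51 kN


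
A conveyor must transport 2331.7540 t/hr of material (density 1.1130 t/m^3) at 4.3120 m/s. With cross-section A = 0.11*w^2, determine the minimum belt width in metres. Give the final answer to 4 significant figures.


A_req = 2331.7540 / (4.3120 * 1.1130 * 3600) = 0.13496 m^2
w = sqrt(0.13496 / 0.11)
w = 1.108 m


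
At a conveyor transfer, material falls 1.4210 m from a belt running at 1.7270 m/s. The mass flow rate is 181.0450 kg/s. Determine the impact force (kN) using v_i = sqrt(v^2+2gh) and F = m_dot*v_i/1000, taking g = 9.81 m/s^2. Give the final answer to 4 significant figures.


v_i = sqrt(1.7270^2 + 2*9.81*1.4210) = 5.55541 m/s
F = 181.0450 * 5.55541 / 1000
F = 1.006 kN


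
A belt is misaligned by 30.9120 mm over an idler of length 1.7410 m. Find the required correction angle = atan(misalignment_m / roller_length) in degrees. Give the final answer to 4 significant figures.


misalign_m = 30.9120 / 1000 = 0.030912 m
angle = atan(0.030912 / 1.7410)
angle = 1.017 deg


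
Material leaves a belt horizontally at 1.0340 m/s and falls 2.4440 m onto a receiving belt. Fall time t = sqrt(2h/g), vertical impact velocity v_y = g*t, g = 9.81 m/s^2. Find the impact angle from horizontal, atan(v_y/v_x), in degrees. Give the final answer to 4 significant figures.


t = sqrt(2*2.4440/9.81) = 0.70588 s
v_y = 9.81 * 0.70588 = 6.92468 m/s
angle = atan(6.92468 / 1.0340) = 81.51 deg


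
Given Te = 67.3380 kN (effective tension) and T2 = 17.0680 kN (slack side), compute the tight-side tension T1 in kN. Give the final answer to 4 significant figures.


T1 = Te + T2 = 67.3380 + 17.0680
T1 = 84.41 kN


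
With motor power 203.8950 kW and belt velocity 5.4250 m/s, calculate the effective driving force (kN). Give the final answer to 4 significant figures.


Te = P / v = 203.8950 / 5.4250
Te = 37.58 kN


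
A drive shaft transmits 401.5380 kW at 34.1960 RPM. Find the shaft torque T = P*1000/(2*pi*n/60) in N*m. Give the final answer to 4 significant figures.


omega = 2*pi*34.1960/60 = 3.581 rad/s
T = 401.5380*1000 / 3.581
T = 112100 N*m


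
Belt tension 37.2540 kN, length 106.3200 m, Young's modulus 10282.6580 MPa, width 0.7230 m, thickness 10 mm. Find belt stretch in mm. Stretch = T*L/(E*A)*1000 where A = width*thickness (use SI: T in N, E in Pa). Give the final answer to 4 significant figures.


A = 0.7230 * 0.01 = 0.00723 m^2
Stretch = 37.2540*1000 * 106.3200 / (10282.6580e6 * 0.00723) * 1000
Stretch = 53.28 mm


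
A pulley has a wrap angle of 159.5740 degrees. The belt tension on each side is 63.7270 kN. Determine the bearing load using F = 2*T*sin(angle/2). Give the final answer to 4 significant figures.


F = 2 * 63.7270 * sin(159.5740/2 deg)
F = 125.4 kN


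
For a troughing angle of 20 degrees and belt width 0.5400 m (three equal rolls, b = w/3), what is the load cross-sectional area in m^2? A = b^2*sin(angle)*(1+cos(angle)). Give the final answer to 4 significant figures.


b = 0.5400/3 = 0.18 m
A = 0.18^2 * sin(20 deg) * (1 + cos(20 deg))
A = 0.02149 m^2


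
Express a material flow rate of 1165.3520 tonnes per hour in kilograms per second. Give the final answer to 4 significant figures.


m_dot = 1165.3520 * 1000 / 3600
m_dot = 323.7 kg/s


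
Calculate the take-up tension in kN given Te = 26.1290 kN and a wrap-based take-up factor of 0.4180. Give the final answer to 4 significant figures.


T_tu = 26.1290 * 0.4180
T_tu = 10.92 kN


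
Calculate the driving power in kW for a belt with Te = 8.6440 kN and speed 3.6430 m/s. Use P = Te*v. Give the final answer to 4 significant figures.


P = Te * v = 8.6440 * 3.6430
P = 31.49 kW


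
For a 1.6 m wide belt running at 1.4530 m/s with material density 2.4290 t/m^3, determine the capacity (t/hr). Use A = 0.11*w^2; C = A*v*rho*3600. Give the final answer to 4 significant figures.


A = 0.11 * 1.6^2 = 0.2816 m^2
C = 0.2816 * 1.4530 * 2.4290 * 3600
C = 3578 t/hr


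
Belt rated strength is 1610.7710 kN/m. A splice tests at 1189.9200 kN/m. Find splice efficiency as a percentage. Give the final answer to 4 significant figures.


Eff = 1189.9200 / 1610.7710 * 100
Eff = 73.87 %


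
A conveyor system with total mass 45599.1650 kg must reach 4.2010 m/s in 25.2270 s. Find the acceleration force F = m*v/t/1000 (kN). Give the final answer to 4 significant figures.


F = 45599.1650 * 4.2010 / 25.2270 / 1000
F = 7.594 kN


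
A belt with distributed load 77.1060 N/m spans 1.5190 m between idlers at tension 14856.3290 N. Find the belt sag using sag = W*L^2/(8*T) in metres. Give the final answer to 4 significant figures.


sag = 77.1060 * 1.5190^2 / (8 * 14856.3290)
sag = 0.001497 m


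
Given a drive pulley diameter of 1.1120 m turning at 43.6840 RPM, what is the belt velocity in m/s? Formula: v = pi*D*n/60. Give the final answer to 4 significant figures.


v = pi * 1.1120 * 43.6840 / 60
v = 2.543 m/s


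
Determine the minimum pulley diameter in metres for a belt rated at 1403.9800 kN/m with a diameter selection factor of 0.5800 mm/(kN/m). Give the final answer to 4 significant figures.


D = 1403.9800 * 0.5800 / 1000
D = 0.8143 m


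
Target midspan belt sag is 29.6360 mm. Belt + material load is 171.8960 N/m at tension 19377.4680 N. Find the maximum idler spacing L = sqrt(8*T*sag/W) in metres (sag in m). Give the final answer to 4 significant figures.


sag = 29.6360/1000 = 0.029636 m
L = sqrt(8 * 19377.4680 * 0.029636 / 171.8960)
L = 5.170 m


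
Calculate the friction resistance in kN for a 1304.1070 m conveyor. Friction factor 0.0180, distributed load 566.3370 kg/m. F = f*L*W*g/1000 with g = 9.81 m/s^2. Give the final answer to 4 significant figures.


F = 0.0180 * 1304.1070 * 566.3370 * 9.81 / 1000
F = 130.4 kN


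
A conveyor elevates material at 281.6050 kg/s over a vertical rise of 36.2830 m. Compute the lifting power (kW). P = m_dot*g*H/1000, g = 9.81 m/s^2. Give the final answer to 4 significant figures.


P = 281.6050 * 9.81 * 36.2830 / 1000
P = 100.2 kW


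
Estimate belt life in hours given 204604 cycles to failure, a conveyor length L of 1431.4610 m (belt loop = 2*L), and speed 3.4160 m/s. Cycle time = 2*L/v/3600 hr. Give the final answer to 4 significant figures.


cycle_time = 2 * 1431.4610 / 3.4160 / 3600 = 0.232803 hr
life = 204604 * 0.232803 = 47630 hours


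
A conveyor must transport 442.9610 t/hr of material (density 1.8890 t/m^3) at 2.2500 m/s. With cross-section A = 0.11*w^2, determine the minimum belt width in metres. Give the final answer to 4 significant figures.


A_req = 442.9610 / (2.2500 * 1.8890 * 3600) = 0.02895 m^2
w = sqrt(0.02895 / 0.11)
w = 0.5130 m


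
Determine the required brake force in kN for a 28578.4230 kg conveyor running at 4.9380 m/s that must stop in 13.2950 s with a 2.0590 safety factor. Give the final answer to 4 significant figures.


F = 28578.4230 * 4.9380 / 13.2950 * 2.0590 / 1000
F = 21.86 kN


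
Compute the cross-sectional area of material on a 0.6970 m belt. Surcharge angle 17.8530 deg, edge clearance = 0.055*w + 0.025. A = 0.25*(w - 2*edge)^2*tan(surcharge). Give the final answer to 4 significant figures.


edge = 0.055*0.6970 + 0.025 = 0.063335 m
ew = 0.6970 - 2*0.063335 = 0.57033 m
A = 0.25 * 0.57033^2 * tan(17.8530 deg)
A = 0.02619 m^2


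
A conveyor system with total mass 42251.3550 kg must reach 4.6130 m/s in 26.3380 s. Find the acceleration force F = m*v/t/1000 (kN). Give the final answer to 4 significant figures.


F = 42251.3550 * 4.6130 / 26.3380 / 1000
F = 7.400 kN


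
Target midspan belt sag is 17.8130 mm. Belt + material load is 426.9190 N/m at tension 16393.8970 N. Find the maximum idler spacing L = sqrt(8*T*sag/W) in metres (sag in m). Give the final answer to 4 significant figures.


sag = 17.8130/1000 = 0.017813 m
L = sqrt(8 * 16393.8970 * 0.017813 / 426.9190)
L = 2.339 m


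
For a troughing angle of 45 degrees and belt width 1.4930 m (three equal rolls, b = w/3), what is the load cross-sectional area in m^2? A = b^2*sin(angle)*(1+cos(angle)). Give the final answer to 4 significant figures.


b = 1.4930/3 = 0.497667 m
A = 0.497667^2 * sin(45 deg) * (1 + cos(45 deg))
A = 0.2990 m^2


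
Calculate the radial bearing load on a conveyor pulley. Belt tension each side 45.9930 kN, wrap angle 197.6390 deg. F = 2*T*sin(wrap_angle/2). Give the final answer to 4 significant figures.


F = 2 * 45.9930 * sin(197.6390/2 deg)
F = 90.90 kN


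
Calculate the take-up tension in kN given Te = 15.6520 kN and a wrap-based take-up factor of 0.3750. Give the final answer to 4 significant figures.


T_tu = 15.6520 * 0.3750
T_tu = 5.869 kN


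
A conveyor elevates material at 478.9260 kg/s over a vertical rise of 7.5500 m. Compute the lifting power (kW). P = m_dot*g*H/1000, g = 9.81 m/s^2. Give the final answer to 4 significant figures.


P = 478.9260 * 9.81 * 7.5500 / 1000
P = 35.47 kW


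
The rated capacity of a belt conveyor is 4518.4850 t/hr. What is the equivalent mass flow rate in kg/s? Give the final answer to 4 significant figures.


m_dot = 4518.4850 * 1000 / 3600
m_dot = 1255 kg/s


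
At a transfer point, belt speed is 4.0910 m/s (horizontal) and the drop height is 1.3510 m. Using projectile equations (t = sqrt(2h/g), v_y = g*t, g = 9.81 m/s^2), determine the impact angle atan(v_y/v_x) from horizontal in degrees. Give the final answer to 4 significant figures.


t = sqrt(2*1.3510/9.81) = 0.524817 s
v_y = 9.81 * 0.524817 = 5.14845 m/s
angle = atan(5.14845 / 4.0910) = 51.53 deg


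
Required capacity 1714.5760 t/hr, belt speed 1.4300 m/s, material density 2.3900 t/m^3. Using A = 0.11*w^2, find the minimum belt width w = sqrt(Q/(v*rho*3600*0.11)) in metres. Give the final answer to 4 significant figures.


A_req = 1714.5760 / (1.4300 * 2.3900 * 3600) = 0.139354 m^2
w = sqrt(0.139354 / 0.11)
w = 1.126 m


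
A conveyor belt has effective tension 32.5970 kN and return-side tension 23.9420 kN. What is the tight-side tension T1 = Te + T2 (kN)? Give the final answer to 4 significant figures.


T1 = Te + T2 = 32.5970 + 23.9420
T1 = 56.54 kN


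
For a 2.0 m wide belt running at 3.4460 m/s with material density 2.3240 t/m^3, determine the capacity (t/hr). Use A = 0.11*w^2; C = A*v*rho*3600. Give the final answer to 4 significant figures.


A = 0.11 * 2.0^2 = 0.44 m^2
C = 0.44 * 3.4460 * 2.3240 * 3600
C = 12690 t/hr


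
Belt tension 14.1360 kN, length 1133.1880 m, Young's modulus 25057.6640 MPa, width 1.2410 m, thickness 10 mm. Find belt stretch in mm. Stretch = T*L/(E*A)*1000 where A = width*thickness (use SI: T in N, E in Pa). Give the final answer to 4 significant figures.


A = 1.2410 * 0.01 = 0.01241 m^2
Stretch = 14.1360*1000 * 1133.1880 / (25057.6640e6 * 0.01241) * 1000
Stretch = 51.51 mm


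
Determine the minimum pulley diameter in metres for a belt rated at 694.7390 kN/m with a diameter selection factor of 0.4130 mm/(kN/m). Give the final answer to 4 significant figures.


D = 694.7390 * 0.4130 / 1000
D = 0.2869 m


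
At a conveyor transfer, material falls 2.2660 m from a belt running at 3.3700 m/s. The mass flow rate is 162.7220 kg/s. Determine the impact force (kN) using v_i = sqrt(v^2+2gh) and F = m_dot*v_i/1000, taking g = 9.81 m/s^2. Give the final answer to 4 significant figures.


v_i = sqrt(3.3700^2 + 2*9.81*2.2660) = 7.471 m/s
F = 162.7220 * 7.471 / 1000
F = 1.216 kN


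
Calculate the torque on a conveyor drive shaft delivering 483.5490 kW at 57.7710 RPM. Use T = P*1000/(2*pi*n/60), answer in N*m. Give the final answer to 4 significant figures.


omega = 2*pi*57.7710/60 = 6.04976 rad/s
T = 483.5490*1000 / 6.04976
T = 79930 N*m


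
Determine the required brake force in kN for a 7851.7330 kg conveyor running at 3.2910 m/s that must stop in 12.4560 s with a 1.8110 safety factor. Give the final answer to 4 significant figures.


F = 7851.7330 * 3.2910 / 12.4560 * 1.8110 / 1000
F = 3.757 kN


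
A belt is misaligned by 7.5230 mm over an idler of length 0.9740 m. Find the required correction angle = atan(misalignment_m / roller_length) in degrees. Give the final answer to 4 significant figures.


misalign_m = 7.5230 / 1000 = 0.007523 m
angle = atan(0.007523 / 0.9740)
angle = 0.4425 deg


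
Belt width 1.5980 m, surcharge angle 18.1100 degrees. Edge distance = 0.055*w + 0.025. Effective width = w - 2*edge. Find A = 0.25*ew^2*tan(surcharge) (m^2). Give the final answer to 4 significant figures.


edge = 0.055*1.5980 + 0.025 = 0.11289 m
ew = 1.5980 - 2*0.11289 = 1.37222 m
A = 0.25 * 1.37222^2 * tan(18.1100 deg)
A = 0.1540 m^2


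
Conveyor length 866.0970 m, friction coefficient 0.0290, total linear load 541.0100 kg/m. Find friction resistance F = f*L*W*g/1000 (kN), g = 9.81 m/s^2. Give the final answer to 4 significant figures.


F = 0.0290 * 866.0970 * 541.0100 * 9.81 / 1000
F = 133.3 kN


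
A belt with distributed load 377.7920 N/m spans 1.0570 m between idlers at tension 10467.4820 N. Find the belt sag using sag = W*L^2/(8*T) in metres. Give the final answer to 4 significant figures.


sag = 377.7920 * 1.0570^2 / (8 * 10467.4820)
sag = 0.005040 m


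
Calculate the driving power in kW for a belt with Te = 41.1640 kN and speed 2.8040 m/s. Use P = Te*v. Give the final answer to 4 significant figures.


P = Te * v = 41.1640 * 2.8040
P = 115.4 kW


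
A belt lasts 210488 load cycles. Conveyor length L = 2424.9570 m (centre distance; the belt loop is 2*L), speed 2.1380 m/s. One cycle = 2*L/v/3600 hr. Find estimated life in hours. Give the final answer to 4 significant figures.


cycle_time = 2 * 2424.9570 / 2.1380 / 3600 = 0.630121 hr
life = 210488 * 0.630121 = 132600 hours


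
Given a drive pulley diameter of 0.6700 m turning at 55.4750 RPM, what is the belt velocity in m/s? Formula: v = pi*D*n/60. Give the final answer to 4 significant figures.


v = pi * 0.6700 * 55.4750 / 60
v = 1.946 m/s


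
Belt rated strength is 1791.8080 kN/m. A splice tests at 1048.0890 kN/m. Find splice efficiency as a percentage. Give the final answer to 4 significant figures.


Eff = 1048.0890 / 1791.8080 * 100
Eff = 58.49 %


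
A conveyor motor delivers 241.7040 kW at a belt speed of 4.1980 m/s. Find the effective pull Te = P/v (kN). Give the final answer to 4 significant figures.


Te = P / v = 241.7040 / 4.1980
Te = 57.58 kN


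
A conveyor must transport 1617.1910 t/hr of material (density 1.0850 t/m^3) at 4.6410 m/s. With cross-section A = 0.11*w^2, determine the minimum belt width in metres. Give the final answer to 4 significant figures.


A_req = 1617.1910 / (4.6410 * 1.0850 * 3600) = 0.0892108 m^2
w = sqrt(0.0892108 / 0.11)
w = 0.9006 m


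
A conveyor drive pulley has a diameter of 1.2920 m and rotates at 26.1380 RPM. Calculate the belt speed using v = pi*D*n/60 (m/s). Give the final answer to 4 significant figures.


v = pi * 1.2920 * 26.1380 / 60
v = 1.768 m/s


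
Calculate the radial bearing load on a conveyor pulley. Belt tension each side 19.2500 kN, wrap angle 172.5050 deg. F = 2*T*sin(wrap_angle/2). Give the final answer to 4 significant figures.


F = 2 * 19.2500 * sin(172.5050/2 deg)
F = 38.42 kN


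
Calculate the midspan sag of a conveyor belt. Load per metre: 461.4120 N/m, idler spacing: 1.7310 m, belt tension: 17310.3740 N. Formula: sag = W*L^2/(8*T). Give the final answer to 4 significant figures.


sag = 461.4120 * 1.7310^2 / (8 * 17310.3740)
sag = 0.009984 m


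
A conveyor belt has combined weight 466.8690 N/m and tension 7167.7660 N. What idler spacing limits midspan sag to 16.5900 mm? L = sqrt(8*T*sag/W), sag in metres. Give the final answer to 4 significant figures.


sag = 16.5900/1000 = 0.016590 m
L = sqrt(8 * 7167.7660 * 0.016590 / 466.8690)
L = 1.427 m


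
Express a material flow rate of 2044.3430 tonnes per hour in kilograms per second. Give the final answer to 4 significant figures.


m_dot = 2044.3430 * 1000 / 3600
m_dot = 567.9 kg/s


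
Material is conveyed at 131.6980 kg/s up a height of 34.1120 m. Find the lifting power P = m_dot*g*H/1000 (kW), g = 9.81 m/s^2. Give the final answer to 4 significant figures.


P = 131.6980 * 9.81 * 34.1120 / 1000
P = 44.07 kW


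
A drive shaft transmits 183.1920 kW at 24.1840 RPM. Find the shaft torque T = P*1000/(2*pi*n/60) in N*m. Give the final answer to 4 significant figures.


omega = 2*pi*24.1840/60 = 2.53254 rad/s
T = 183.1920*1000 / 2.53254
T = 72340 N*m


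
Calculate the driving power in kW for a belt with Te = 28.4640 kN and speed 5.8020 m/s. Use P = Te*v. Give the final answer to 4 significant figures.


P = Te * v = 28.4640 * 5.8020
P = 165.1 kW


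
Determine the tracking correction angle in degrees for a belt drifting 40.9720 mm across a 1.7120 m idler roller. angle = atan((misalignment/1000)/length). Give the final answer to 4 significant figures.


misalign_m = 40.9720 / 1000 = 0.040972 m
angle = atan(0.040972 / 1.7120)
angle = 1.371 deg


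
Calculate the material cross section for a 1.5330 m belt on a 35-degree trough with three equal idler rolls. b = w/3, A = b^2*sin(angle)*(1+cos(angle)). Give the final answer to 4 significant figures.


b = 1.5330/3 = 0.511 m
A = 0.511^2 * sin(35 deg) * (1 + cos(35 deg))
A = 0.2725 m^2


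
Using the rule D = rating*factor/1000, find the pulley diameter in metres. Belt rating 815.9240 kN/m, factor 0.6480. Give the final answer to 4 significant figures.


D = 815.9240 * 0.6480 / 1000
D = 0.5287 m


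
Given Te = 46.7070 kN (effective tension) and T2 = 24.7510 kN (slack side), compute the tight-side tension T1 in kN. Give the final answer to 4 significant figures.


T1 = Te + T2 = 46.7070 + 24.7510
T1 = 71.46 kN


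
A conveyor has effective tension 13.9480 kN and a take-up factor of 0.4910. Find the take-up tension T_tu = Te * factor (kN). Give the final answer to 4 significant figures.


T_tu = 13.9480 * 0.4910
T_tu = 6.848 kN


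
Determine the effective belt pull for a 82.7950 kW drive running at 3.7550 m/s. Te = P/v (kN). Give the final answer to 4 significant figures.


Te = P / v = 82.7950 / 3.7550
Te = 22.05 kN


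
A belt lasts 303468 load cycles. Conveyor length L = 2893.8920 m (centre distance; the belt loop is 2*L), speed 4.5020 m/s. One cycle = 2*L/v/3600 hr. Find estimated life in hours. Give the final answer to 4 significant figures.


cycle_time = 2 * 2893.8920 / 4.5020 / 3600 = 0.357112 hr
life = 303468 * 0.357112 = 108400 hours


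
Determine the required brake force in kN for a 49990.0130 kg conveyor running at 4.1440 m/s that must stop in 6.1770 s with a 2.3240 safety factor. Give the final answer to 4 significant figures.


F = 49990.0130 * 4.1440 / 6.1770 * 2.3240 / 1000
F = 77.94 kN


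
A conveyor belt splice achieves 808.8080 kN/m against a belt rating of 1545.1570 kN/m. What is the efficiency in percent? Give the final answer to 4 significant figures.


Eff = 808.8080 / 1545.1570 * 100
Eff = 52.34 %


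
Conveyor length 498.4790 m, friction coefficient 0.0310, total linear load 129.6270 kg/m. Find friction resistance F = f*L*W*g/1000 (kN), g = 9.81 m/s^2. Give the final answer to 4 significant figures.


F = 0.0310 * 498.4790 * 129.6270 * 9.81 / 1000
F = 19.65 kN


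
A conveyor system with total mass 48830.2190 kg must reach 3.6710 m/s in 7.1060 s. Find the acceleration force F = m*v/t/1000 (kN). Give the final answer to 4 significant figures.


F = 48830.2190 * 3.6710 / 7.1060 / 1000
F = 25.23 kN


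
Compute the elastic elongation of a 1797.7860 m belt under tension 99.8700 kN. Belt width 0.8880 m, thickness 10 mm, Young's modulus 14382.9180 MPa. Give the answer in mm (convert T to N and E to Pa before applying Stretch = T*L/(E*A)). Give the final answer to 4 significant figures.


A = 0.8880 * 0.01 = 0.00888 m^2
Stretch = 99.8700*1000 * 1797.7860 / (14382.9180e6 * 0.00888) * 1000
Stretch = 1406 mm


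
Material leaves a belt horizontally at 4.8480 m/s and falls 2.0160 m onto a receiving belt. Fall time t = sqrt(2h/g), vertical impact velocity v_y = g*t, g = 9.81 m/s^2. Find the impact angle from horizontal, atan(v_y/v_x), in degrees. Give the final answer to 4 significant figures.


t = sqrt(2*2.0160/9.81) = 0.6411 s
v_y = 9.81 * 0.6411 = 6.28919 m/s
angle = atan(6.28919 / 4.8480) = 52.37 deg


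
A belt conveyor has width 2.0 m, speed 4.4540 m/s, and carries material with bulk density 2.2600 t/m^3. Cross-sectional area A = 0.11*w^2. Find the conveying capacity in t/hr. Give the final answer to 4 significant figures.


A = 0.11 * 2.0^2 = 0.44 m^2
C = 0.44 * 4.4540 * 2.2600 * 3600
C = 15940 t/hr


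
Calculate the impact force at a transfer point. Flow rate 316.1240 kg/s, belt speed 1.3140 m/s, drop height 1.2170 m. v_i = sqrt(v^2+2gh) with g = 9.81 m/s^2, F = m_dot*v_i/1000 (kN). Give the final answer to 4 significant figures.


v_i = sqrt(1.3140^2 + 2*9.81*1.2170) = 5.06005 m/s
F = 316.1240 * 5.06005 / 1000
F = 1.600 kN


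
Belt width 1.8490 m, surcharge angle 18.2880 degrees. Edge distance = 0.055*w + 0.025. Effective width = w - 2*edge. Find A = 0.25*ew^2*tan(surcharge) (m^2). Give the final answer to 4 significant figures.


edge = 0.055*1.8490 + 0.025 = 0.126695 m
ew = 1.8490 - 2*0.126695 = 1.59561 m
A = 0.25 * 1.59561^2 * tan(18.2880 deg)
A = 0.2104 m^2


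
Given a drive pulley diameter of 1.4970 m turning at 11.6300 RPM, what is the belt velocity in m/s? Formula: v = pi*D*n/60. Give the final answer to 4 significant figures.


v = pi * 1.4970 * 11.6300 / 60
v = 0.9116 m/s


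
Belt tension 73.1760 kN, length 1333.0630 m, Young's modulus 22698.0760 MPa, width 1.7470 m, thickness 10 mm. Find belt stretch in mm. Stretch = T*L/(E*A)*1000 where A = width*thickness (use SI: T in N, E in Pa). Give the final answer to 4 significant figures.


A = 1.7470 * 0.01 = 0.01747 m^2
Stretch = 73.1760*1000 * 1333.0630 / (22698.0760e6 * 0.01747) * 1000
Stretch = 246.0 mm


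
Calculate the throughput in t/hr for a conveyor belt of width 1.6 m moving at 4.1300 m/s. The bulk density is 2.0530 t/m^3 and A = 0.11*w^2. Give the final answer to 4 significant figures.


A = 0.11 * 1.6^2 = 0.2816 m^2
C = 0.2816 * 4.1300 * 2.0530 * 3600
C = 8596 t/hr


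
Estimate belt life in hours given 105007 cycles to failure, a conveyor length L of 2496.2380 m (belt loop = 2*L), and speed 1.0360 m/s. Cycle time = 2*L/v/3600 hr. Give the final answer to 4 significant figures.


cycle_time = 2 * 2496.2380 / 1.0360 / 3600 = 1.33861 hr
life = 105007 * 1.33861 = 140600 hours


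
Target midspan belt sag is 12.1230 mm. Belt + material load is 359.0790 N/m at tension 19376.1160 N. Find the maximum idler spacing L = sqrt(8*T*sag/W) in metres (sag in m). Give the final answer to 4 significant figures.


sag = 12.1230/1000 = 0.012123 m
L = sqrt(8 * 19376.1160 * 0.012123 / 359.0790)
L = 2.288 m


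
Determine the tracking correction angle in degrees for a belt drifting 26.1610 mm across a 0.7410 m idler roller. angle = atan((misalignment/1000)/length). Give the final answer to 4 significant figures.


misalign_m = 26.1610 / 1000 = 0.026161 m
angle = atan(0.026161 / 0.7410)
angle = 2.022 deg


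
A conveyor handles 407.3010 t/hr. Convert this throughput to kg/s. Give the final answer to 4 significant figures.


m_dot = 407.3010 * 1000 / 3600
m_dot = 113.1 kg/s


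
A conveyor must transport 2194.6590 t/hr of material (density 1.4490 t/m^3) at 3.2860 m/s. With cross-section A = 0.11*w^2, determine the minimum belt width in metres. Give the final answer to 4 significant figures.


A_req = 2194.6590 / (3.2860 * 1.4490 * 3600) = 0.128035 m^2
w = sqrt(0.128035 / 0.11)
w = 1.079 m


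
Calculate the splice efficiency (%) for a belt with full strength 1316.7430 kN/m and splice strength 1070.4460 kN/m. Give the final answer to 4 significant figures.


Eff = 1070.4460 / 1316.7430 * 100
Eff = 81.29 %


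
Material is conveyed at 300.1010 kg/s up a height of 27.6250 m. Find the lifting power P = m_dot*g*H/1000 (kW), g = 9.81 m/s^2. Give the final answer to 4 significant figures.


P = 300.1010 * 9.81 * 27.6250 / 1000
P = 81.33 kW
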